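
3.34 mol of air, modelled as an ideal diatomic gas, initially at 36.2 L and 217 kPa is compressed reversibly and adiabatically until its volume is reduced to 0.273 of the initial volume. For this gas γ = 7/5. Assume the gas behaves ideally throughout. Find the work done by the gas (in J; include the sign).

-13400 J

T₁ = P₁V₁/(nR) = 217×36.2/(3.34×8.314) = 283 K.
Adiabatic: TV^(γ−1) = const ⇒ T₂ = 283×(3.66)^0.400 = 475 K; PV^γ = const ⇒ P₂ = 1340 kPa.
ΔU = nCvΔT = 3.34×20.8×(475−283) = 13400 J.
Q = 0 for an adiabatic process, so W = −ΔU = -13400 J.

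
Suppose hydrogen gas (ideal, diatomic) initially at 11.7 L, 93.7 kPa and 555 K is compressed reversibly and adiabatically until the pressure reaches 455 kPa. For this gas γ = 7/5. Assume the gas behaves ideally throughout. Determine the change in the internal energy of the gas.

1560 J

n = P₁V₁/(RT₁) = 93.7×11.7/(8.314×555) = 0.238 mol.
Adiabatic: T₂/T₁ = (P₂/P₁)^((γ−1)/γ) ⇒ T₂ = 555×(4.86)^0.286 = 872 K; V₂ = 3.78 L.
For an ideal gas ΔU = nCvΔT with Cv = (5/2)R = 20.8 J/(mol·K).
ΔU = 0.238×20.8×(872−555) = 1560 J.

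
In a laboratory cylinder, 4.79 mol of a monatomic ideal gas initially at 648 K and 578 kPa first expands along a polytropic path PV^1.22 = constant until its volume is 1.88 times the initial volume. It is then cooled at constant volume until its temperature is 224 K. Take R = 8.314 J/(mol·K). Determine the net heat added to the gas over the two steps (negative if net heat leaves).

V₁ = nRT₁/P₁ = 4.79×8.314×648/578 = 44.6 L.
Step 1 — Polytropic n=1.22: T₂ = T₁(V₁/V₂)^(n−1) = 648×(0.532)^0.22 = 564 K; P₂ = P₁(V₁/V₂)^n = 268 kPa.
W = (P₁V₁−P₂V₂)/(n−1) = (578×44.6−268×83.9)/0.22 = 15200 J.
ΔU = nCvΔT = 4.79×12.5×(564−648) = -5020 J.
Q = ΔU + W = 10200 J.
State after step 1: P = 268 kPa, V = 83.9 L, T = 564 K.
Step 2 — Isochoric: V stays 83.9 L; P/T = const ⇒ T₂ = 224 K, P₂ = 106 kPa.
W = 0 (no volume change).
ΔU = nCvΔT = 4.79×12.5×(224−564) = -20300 J.
Q = ΔU = -20300 J.
Net over both steps: W = 15200 J, Q = -10100 J, ΔU = -25300 J.

-10100 J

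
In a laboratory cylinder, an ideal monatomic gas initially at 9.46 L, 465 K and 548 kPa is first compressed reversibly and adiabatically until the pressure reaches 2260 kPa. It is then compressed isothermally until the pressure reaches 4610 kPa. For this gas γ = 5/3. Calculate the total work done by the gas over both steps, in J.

-12400 J

n = P₁V₁/(RT₁) = 548×9.46/(8.314×465) = 1.34 mol.
Step 1 — Adiabatic: T₂/T₁ = (P₂/P₁)^((γ−1)/γ) ⇒ T₂ = 465×(4.12)^0.400 = 820 K; V₂ = 4.04 L.
ΔU = nCvΔT = 1.34×12.5×(820−465) = 5930 J.
Q = 0 for an adiabatic process, so W = −ΔU = -5930 J.
State after step 1: P = 2260 kPa, V = 4.04 L, T = 820 K.
Step 2 — Isothermal: T stays 820 K; PV = const ⇒ V₂ = 1.98 L, P₂ = 4610 kPa.
ΔU = 0 (ideal gas, T constant).
W = nRT ln(V₂/V₁) = 1.34×8.314×820×ln(0.490) = -6510 J.
Q = ΔU + W = -6510 J.
Net over both steps: W = -12400 J, Q = -6510 J, ΔU = 5930 J.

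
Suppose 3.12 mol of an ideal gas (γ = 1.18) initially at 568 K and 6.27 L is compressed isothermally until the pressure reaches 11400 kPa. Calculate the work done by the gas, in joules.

P₁ = nRT₁/V₁ = 3.12×8.314×568/6.27 = 2350 kPa.
Isothermal: T stays 568 K; PV = const ⇒ V₂ = 1.29 L, P₂ = 11400 kPa.
W = nRT ln(V₂/V₁) = 3.12×8.314×568×ln(0.206) = -23300 J.

-23300 J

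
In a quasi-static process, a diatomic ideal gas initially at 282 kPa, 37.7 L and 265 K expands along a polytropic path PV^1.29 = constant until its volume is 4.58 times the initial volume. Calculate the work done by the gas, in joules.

13100 J

n = P₁V₁/(RT₁) = 282×37.7/(8.314×265) = 4.83 mol.
Polytropic n=1.29: T₂ = T₁(V₁/V₂)^(n−1) = 265×(0.218)^0.29 = 170 K; P₂ = P₁(V₁/V₂)^n = 39.6 kPa.
W = (P₁V₁−P₂V₂)/(n−1) = (282×37.7−39.6×173)/0.29 = 13100 J.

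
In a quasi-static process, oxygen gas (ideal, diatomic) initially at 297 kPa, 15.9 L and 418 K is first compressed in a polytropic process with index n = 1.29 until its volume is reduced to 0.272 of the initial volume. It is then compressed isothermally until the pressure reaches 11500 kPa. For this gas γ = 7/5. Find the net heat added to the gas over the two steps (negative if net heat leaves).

-15700 J

n = P₁V₁/(RT₁) = 297×15.9/(8.314×418) = 1.36 mol.
Step 1 — Polytropic n=1.29: T₂ = T₁(V₁/V₂)^(n−1) = 418×(3.68)^0.29 = 610 K; P₂ = P₁(V₁/V₂)^n = 1590 kPa.
W = (P₁V₁−P₂V₂)/(n−1) = (297×15.9−1590×4.32)/0.29 = -7470 J.
ΔU = nCvΔT = 1.36×20.8×(610−418) = 5420 J.
Q = ΔU + W = -2050 J.
State after step 1: P = 1590 kPa, V = 4.32 L, T = 610 K.
Step 2 — Isothermal: T stays 610 K; PV = const ⇒ V₂ = 0.599 L, P₂ = 11500 kPa.
ΔU = 0 (ideal gas, T constant).
W = nRT ln(V₂/V₁) = 1.36×8.314×610×ln(0.139) = -13600 J.
Q = ΔU + W = -13600 J.
Net over both steps: W = -21100 J, Q = -15700 J, ΔU = 5420 J.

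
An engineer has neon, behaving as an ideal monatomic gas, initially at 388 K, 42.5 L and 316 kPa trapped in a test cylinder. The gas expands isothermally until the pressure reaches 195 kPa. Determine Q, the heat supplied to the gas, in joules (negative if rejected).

6480 J

n = P₁V₁/(RT₁) = 316×42.5/(8.314×388) = 4.16 mol.
Isothermal: T stays 388 K; PV = const ⇒ V₂ = 68.9 L, P₂ = 195 kPa.
ΔU = 0 (ideal gas, T constant).
W = nRT ln(V₂/V₁) = 4.16×8.314×388×ln(1.62) = 6480 J.
Q = ΔU + W = 6480 J.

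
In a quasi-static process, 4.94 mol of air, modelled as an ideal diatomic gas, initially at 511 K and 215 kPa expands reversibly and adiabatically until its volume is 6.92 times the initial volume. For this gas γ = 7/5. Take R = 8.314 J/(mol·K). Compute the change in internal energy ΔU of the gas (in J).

-28300 J

V₁ = nRT₁/P₁ = 4.94×8.314×511/215 = 97.6 L.
Adiabatic: TV^(γ−1) = const ⇒ T₂ = 511×(0.145)^0.400 = 236 K; PV^γ = const ⇒ P₂ = 14.3 kPa.
For an ideal gas ΔU = nCvΔT with Cv = (5/2)R = 20.8 J/(mol·K).
ΔU = 4.94×20.8×(236−511) = -28300 J.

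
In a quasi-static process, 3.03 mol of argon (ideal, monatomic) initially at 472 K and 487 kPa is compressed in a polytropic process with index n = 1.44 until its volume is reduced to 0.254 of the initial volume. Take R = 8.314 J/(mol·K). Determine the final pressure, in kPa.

3500 kPa

V₁ = nRT₁/P₁ = 3.03×8.314×472/487 = 24.4 L.
Polytropic n=1.44: T₂ = T₁(V₁/V₂)^(n−1) = 472×(3.94)^0.44 = 863 K; P₂ = P₁(V₁/V₂)^n = 3500 kPa.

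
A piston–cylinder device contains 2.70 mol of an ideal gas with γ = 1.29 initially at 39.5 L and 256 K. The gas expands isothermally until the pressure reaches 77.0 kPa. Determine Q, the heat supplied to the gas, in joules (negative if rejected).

P₁ = nRT₁/V₁ = 2.70×8.314×256/39.5 = 145 kPa.
Isothermal: T stays 256 K; PV = const ⇒ V₂ = 74.6 L, P₂ = 77.0 kPa.
ΔU = 0 (ideal gas, T constant).
W = nRT ln(V₂/V₁) = 2.70×8.314×256×ln(1.89) = 3660 J.
Q = ΔU + W = 3660 J.

3660 J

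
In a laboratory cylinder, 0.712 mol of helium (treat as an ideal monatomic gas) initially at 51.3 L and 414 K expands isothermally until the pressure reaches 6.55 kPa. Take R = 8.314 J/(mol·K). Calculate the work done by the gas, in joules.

4870 J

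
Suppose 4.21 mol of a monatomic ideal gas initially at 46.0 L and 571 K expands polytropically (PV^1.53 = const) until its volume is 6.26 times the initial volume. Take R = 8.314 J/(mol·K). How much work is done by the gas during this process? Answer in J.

P₁ = nRT₁/V₁ = 4.21×8.314×571/46.0 = 434 kPa.
Polytropic n=1.53: T₂ = T₁(V₁/V₂)^(n−1) = 571×(0.160)^0.53 = 216 K; P₂ = P₁(V₁/V₂)^n = 26.3 kPa.
W = (P₁V₁−P₂V₂)/(n−1) = (434×46.0−26.3×288)/0.53 = 23400 J.

23400 J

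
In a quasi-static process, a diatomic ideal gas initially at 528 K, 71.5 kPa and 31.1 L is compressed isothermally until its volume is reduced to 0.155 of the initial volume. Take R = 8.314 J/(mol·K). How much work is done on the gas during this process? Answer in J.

n = P₁V₁/(RT₁) = 71.5×31.1/(8.314×528) = 0.507 mol.
Isothermal: T stays 528 K; PV = const ⇒ V₂ = 4.82 L, P₂ = 461 kPa.
W = nRT ln(V₂/V₁) = 0.507×8.314×528×ln(0.155) = -4150 J.
Work done on the gas = −W_by = 4150 J.

4150 J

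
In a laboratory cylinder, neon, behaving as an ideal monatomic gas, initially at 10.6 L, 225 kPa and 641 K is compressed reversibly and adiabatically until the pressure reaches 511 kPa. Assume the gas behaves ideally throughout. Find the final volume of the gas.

Adiabatic: T₂/T₁ = (P₂/P₁)^((γ−1)/γ) ⇒ T₂ = 641×(2.27)^0.400 = 890 K; V₂ = 6.48 L.

6.48 L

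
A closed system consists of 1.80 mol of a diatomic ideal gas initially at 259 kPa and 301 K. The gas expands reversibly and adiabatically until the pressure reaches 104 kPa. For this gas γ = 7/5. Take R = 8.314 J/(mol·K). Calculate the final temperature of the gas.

232 K

V₁ = nRT₁/P₁ = 1.80×8.314×301/259 = 17.4 L.
Adiabatic: T₂/T₁ = (P₂/P₁)^((γ−1)/γ) ⇒ T₂ = 301×(0.402)^0.286 = 232 K; V₂ = 33.4 L.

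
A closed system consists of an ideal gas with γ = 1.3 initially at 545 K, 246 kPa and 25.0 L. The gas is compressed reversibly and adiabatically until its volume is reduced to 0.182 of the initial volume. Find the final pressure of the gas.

2250 kPa

Adiabatic: TV^(γ−1) = const ⇒ T₂ = 545×(5.49)^0.300 = 909 K; PV^γ = const ⇒ P₂ = 2250 kPa.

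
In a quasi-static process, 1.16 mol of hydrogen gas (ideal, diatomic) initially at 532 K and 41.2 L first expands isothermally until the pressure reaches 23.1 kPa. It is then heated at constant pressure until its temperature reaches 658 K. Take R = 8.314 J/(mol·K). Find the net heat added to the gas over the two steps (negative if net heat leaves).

12900 J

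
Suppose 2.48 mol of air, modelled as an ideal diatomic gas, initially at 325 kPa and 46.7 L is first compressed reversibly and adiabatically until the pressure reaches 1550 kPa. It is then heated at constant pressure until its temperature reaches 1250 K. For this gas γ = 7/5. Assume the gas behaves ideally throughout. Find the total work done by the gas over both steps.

T₁ = P₁V₁/(nR) = 325×46.7/(2.48×8.314) = 736 K.
Step 1 — Adiabatic: T₂/T₁ = (P₂/P₁)^((γ−1)/γ) ⇒ T₂ = 736×(4.77)^0.286 = 1150 K; V₂ = 15.3 L.
ΔU = nCvΔT = 2.48×20.8×(1150−736) = 21300 J.
Q = 0 for an adiabatic process, so W = −ΔU = -21300 J.
State after step 1: P = 1550 kPa, V = 15.3 L, T = 1150 K.
Step 2 — Isobaric: P stays 1550 kPa; V/T = const ⇒ T₂ = 1250 K, V₂ = 16.6 L.
W = PΔV = 1550×(16.6−15.3) kPa·L = 2060 J.
ΔU = nCvΔT = 2.48×20.8×(1250−1150) = 5140 J.
Q = ΔU + W = nCpΔT = 7200 J.
Net over both steps: W = -19300 J, Q = 7200 J, ΔU = 26500 J.

-19300 J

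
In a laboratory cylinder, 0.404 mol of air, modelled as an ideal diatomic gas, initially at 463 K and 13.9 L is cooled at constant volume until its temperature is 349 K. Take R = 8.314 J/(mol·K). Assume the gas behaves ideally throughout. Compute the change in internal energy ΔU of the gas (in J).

-957 J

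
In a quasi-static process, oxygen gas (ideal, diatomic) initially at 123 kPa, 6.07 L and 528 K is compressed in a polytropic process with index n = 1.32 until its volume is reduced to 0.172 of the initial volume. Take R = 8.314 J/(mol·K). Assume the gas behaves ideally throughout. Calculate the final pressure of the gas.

Polytropic n=1.32: T₂ = T₁(V₁/V₂)^(n−1) = 528×(5.81)^0.32 = 927 K; P₂ = P₁(V₁/V₂)^n = 1260 kPa.

1260 kPa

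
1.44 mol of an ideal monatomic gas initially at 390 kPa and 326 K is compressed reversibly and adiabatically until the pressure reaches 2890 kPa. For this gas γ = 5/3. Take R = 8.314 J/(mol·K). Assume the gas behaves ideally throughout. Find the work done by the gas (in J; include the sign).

V₁ = nRT₁/P₁ = 1.44×8.314×326/390 = 10.0 L.
Adiabatic: T₂/T₁ = (P₂/P₁)^((γ−1)/γ) ⇒ T₂ = 326×(7.41)^0.400 = 726 K; V₂ = 3.01 L.
ΔU = nCvΔT = 1.44×12.5×(726−326) = 7190 J.
Q = 0 for an adiabatic process, so W = −ΔU = -7190 J.

-7190 J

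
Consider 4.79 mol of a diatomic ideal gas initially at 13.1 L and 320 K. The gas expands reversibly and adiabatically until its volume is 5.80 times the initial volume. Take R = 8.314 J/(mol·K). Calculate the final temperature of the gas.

P₁ = nRT₁/V₁ = 4.79×8.314×320/13.1 = 973 kPa.
Adiabatic: TV^(γ−1) = const ⇒ T₂ = 320×(0.172)^0.400 = 158 K; PV^γ = const ⇒ P₂ = 83.0 kPa.

158 K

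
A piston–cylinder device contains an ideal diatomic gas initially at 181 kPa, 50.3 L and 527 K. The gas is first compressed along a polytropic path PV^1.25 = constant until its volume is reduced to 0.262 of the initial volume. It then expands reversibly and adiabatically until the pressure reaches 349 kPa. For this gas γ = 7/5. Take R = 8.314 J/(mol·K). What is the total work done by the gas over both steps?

n = P₁V₁/(RT₁) = 181×50.3/(8.314×527) = 2.08 mol.
Step 1 — Polytropic n=1.25: T₂ = T₁(V₁/V₂)^(n−1) = 527×(3.82)^0.25 = 737 K; P₂ = P₁(V₁/V₂)^n = 966 kPa.
W = (P₁V₁−P₂V₂)/(n−1) = (181×50.3−966×13.2)/0.25 = -14500 J.
ΔU = nCvΔT = 2.08×20.8×(737−527) = 9050 J.
Q = ΔU + W = -5430 J.
State after step 1: P = 966 kPa, V = 13.2 L, T = 737 K.
Step 2 — Adiabatic: T₂/T₁ = (P₂/P₁)^((γ−1)/γ) ⇒ T₂ = 737×(0.361)^0.286 = 551 K; V₂ = 27.3 L.
ΔU = nCvΔT = 2.08×20.8×(551−737) = -8030 J.
Q = 0 for an adiabatic process, so W = −ΔU = 8030 J.
Net over both steps: W = -6460 J, Q = -5430 J, ΔU = 1030 J.

-6460 J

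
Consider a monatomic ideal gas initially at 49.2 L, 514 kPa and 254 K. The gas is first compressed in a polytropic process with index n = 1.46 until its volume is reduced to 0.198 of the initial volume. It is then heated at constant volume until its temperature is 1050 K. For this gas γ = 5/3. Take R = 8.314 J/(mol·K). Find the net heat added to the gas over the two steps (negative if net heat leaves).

n = P₁V₁/(RT₁) = 514×49.2/(8.314×254) = 12.0 mol.
Step 1 — Polytropic n=1.46: T₂ = T₁(V₁/V₂)^(n−1) = 254×(5.05)^0.46 = 535 K; P₂ = P₁(V₁/V₂)^n = 5470 kPa.
W = (P₁V₁−P₂V₂)/(n−1) = (514×49.2−5470×9.74)/0.46 = -60800 J.
ΔU = nCvΔT = 12.0×12.5×(535−254) = 42000 J.
Q = ΔU + W = -18900 J.
State after step 1: P = 5470 kPa, V = 9.74 L, T = 535 K.
Step 2 — Isochoric: V stays 9.74 L; P/T = const ⇒ T₂ = 1050 K, P₂ = 10700 kPa.
W = 0 (no volume change).
ΔU = nCvΔT = 12.0×12.5×(1050−535) = 76900 J.
Q = ΔU = 76900 J.
Net over both steps: W = -60800 J, Q = 58100 J, ΔU = 119000 J.

58100 J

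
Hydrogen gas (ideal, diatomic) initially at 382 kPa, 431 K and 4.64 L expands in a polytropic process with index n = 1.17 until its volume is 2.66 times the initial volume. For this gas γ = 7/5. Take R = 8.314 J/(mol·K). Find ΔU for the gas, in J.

-679 J

n = P₁V₁/(RT₁) = 382×4.64/(8.314×431) = 0.495 mol.
Polytropic n=1.17: T₂ = T₁(V₁/V₂)^(n−1) = 431×(0.376)^0.17 = 365 K; P₂ = P₁(V₁/V₂)^n = 122 kPa.
For an ideal gas ΔU = nCvΔT with Cv = (5/2)R = 20.8 J/(mol·K).
ΔU = 0.495×20.8×(365−431) = -679 J.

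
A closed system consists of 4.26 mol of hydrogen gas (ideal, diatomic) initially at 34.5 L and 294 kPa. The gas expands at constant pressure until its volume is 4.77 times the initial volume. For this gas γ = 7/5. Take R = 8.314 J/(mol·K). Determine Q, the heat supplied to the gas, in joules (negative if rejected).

T₁ = P₁V₁/(nR) = 294×34.5/(4.26×8.314) = 286 K.
Isobaric: P stays 294 kPa; V/T = const ⇒ T₂ = 1370 K, V₂ = 165 L.
W = PΔV = 294×(165−34.5) kPa·L = 38200 J.
ΔU = nCvΔT = 4.26×20.8×(1370−286) = 95600 J.
Q = ΔU + W = nCpΔT = 134000 J.

134000 J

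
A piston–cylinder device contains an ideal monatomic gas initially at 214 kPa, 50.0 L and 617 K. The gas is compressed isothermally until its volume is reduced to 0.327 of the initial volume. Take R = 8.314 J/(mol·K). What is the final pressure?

Isothermal: T stays 617 K; PV = const ⇒ V₂ = 16.4 L, P₂ = 654 kPa.

654 kPa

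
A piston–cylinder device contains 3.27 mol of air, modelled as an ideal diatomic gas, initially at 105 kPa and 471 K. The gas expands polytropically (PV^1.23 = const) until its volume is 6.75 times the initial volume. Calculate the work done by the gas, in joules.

19800 J

V₁ = nRT₁/P₁ = 3.27×8.314×471/105 = 122 L.
Polytropic n=1.23: T₂ = T₁(V₁/V₂)^(n−1) = 471×(0.148)^0.23 = 304 K; P₂ = P₁(V₁/V₂)^n = 10.0 kPa.
W = (P₁V₁−P₂V₂)/(n−1) = (105×122−10.0×823)/0.23 = 19800 J.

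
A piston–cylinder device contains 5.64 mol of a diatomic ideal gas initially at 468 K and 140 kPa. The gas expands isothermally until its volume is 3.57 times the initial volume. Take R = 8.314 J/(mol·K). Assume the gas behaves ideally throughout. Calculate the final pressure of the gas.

39.2 kPa

V₁ = nRT₁/P₁ = 5.64×8.314×468/140 = 157 L.
Isothermal: T stays 468 K; PV = const ⇒ V₂ = 560 L, P₂ = 39.2 kPa.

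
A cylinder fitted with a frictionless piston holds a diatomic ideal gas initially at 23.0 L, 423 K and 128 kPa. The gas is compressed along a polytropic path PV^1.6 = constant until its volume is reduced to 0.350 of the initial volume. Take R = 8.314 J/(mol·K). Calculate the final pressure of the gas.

Polytropic n=1.6: T₂ = T₁(V₁/V₂)^(n−1) = 423×(2.86)^0.60 = 794 K; P₂ = P₁(V₁/V₂)^n = 687 kPa.

687 kPa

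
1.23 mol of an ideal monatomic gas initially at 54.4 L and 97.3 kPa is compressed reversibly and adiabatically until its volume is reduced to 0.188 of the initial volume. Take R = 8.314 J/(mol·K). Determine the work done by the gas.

-16300 J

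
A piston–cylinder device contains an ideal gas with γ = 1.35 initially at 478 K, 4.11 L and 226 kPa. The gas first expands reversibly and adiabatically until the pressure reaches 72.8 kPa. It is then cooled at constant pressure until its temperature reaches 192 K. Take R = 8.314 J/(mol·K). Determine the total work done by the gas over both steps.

356 J

n = P₁V₁/(RT₁) = 226×4.11/(8.314×478) = 0.234 mol.
Step 1 — Adiabatic: T₂/T₁ = (P₂/P₁)^((γ−1)/γ) ⇒ T₂ = 478×(0.322)^0.259 = 356 K; V₂ = 9.51 L.
ΔU = nCvΔT = 0.234×23.8×(356−478) = -675 J.
Q = 0 for an adiabatic process, so W = −ΔU = 675 J.
State after step 1: P = 72.8 kPa, V = 9.51 L, T = 356 K.
Step 2 — Isobaric: P stays 72.8 kPa; V/T = const ⇒ T₂ = 192 K, V₂ = 5.12 L.
W = PΔV = 72.8×(5.12−9.51) kPa·L = -319 J.
ΔU = nCvΔT = 0.234×23.8×(192−356) = -912 J.
Q = ΔU + W = nCpΔT = -1230 J.
Net over both steps: W = 356 J, Q = -1230 J, ΔU = -1590 J.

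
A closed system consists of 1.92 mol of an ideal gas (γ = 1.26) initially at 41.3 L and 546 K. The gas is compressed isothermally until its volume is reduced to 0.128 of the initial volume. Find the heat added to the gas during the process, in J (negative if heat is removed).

-17900 J

P₁ = nRT₁/V₁ = 1.92×8.314×546/41.3 = 211 kPa.
Isothermal: T stays 546 K; PV = const ⇒ V₂ = 5.29 L, P₂ = 1650 kPa.
ΔU = 0 (ideal gas, T constant).
W = nRT ln(V₂/V₁) = 1.92×8.314×546×ln(0.128) = -17900 J.
Q = ΔU + W = -17900 J.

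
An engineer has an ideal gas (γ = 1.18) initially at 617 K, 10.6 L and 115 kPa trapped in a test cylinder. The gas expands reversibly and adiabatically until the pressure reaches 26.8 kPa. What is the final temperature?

494 K

Adiabatic: T₂/T₁ = (P₂/P₁)^((γ−1)/γ) ⇒ T₂ = 617×(0.233)^0.153 = 494 K; V₂ = 36.4 L.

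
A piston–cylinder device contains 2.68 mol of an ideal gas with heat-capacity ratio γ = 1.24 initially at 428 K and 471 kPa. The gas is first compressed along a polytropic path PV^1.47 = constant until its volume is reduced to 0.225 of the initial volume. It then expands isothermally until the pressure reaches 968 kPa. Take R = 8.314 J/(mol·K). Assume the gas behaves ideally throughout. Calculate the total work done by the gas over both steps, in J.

7690 J

V₁ = nRT₁/P₁ = 2.68×8.314×428/471 = 20.2 L.
Step 1 — Polytropic n=1.47: T₂ = T₁(V₁/V₂)^(n−1) = 428×(4.44)^0.47 = 863 K; P₂ = P₁(V₁/V₂)^n = 4220 kPa.
W = (P₁V₁−P₂V₂)/(n−1) = (471×20.2−4220×4.56)/0.47 = -20600 J.
ΔU = nCvΔT = 2.68×34.6×(863−428) = 40400 J.
Q = ΔU + W = 19800 J.
State after step 1: P = 4220 kPa, V = 4.56 L, T = 863 K.
Step 2 — Isothermal: T stays 863 K; PV = const ⇒ V₂ = 19.9 L, P₂ = 968 kPa.
ΔU = 0 (ideal gas, T constant).
W = nRT ln(V₂/V₁) = 2.68×8.314×863×ln(4.36) = 28300 J.
Q = ΔU + W = 28300 J.
Net over both steps: W = 7690 J, Q = 48100 J, ΔU = 40400 J.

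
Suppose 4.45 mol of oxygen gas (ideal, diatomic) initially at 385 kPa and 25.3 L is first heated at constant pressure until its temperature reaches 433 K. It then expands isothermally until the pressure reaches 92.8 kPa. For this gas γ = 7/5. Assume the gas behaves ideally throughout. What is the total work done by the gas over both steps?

T₁ = P₁V₁/(nR) = 385×25.3/(4.45×8.314) = 263 K.
Step 1 — Isobaric: P stays 385 kPa; V/T = const ⇒ T₂ = 433 K, V₂ = 41.6 L.
W = PΔV = 385×(41.6−25.3) kPa·L = 6280 J.
ΔU = nCvΔT = 4.45×20.8×(433−263) = 15700 J.
Q = ΔU + W = nCpΔT = 22000 J.
State after step 1: P = 385 kPa, V = 41.6 L, T = 433 K.
Step 2 — Isothermal: T stays 433 K; PV = const ⇒ V₂ = 173 L, P₂ = 92.8 kPa.
ΔU = 0 (ideal gas, T constant).
W = nRT ln(V₂/V₁) = 4.45×8.314×433×ln(4.15) = 22800 J.
Q = ΔU + W = 22800 J.
Net over both steps: W = 29100 J, Q = 44800 J, ΔU = 15700 J.

29100 J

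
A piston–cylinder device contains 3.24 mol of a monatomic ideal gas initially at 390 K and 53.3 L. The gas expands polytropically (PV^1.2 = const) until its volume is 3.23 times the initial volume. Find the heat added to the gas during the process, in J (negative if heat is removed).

7690 J

P₁ = nRT₁/V₁ = 3.24×8.314×390/53.3 = 197 kPa.
Polytropic n=1.2: T₂ = T₁(V₁/V₂)^(n−1) = 390×(0.310)^0.20 = 308 K; P₂ = P₁(V₁/V₂)^n = 48.3 kPa.
W = (P₁V₁−P₂V₂)/(n−1) = (197×53.3−48.3×172)/0.20 = 11000 J.
ΔU = nCvΔT = 3.24×12.5×(308−390) = -3290 J.
Q = ΔU + W = 7690 J.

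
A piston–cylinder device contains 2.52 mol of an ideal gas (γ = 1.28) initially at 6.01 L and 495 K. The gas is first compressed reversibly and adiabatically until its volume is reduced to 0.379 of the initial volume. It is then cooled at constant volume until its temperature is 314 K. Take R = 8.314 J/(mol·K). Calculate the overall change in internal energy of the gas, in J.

P₁ = nRT₁/V₁ = 2.52×8.314×495/6.01 = 1730 kPa.
Step 1 — Adiabatic: TV^(γ−1) = const ⇒ T₂ = 495×(2.64)^0.280 = 650 K; PV^γ = const ⇒ P₂ = 5970 kPa.
ΔU = nCvΔT = 2.52×29.7×(650−495) = 11600 J.
Q = 0 for an adiabatic process, so W = −ΔU = -11600 J.
State after step 1: P = 5970 kPa, V = 2.28 L, T = 650 K.
Step 2 — Isochoric: V stays 2.28 L; P/T = const ⇒ T₂ = 314 K, P₂ = 2890 kPa.
W = 0 (no volume change).
ΔU = nCvΔT = 2.52×29.7×(314−650) = -25100 J.
Q = ΔU = -25100 J.
Net over both steps: W = -11600 J, Q = -25100 J, ΔU = -13500 J.

-13500 J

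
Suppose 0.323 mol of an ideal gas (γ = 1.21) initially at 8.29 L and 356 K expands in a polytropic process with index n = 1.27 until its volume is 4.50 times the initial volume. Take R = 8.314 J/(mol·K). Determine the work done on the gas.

P₁ = nRT₁/V₁ = 0.323×8.314×356/8.29 = 115 kPa.
Polytropic n=1.27: T₂ = T₁(V₁/V₂)^(n−1) = 356×(0.222)^0.27 = 237 K; P₂ = P₁(V₁/V₂)^n = 17.1 kPa.
W = (P₁V₁−P₂V₂)/(n−1) = (115×8.29−17.1×37.3)/0.27 = 1180 J.
Work done on the gas = −W_by = -1180 J.

-1180 J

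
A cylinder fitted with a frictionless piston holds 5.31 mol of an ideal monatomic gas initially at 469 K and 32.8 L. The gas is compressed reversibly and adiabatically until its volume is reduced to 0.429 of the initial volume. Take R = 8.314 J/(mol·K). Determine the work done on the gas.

P₁ = nRT₁/V₁ = 5.31×8.314×469/32.8 = 631 kPa.
Adiabatic: TV^(γ−1) = const ⇒ T₂ = 469×(2.33)^0.667 = 825 K; PV^γ = const ⇒ P₂ = 2590 kPa.
ΔU = nCvΔT = 5.31×12.5×(825−469) = 23500 J.
Q = 0 for an adiabatic process, so W = −ΔU = -23500 J.
Work done on the gas = −W_by = 23500 J.

23500 J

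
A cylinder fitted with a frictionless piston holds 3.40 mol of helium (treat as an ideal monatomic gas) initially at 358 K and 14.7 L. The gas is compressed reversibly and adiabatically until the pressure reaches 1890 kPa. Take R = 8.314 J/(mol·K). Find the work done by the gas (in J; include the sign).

-7560 J

P₁ = nRT₁/V₁ = 3.40×8.314×358/14.7 = 688 kPa.
Adiabatic: T₂/T₁ = (P₂/P₁)^((γ−1)/γ) ⇒ T₂ = 358×(2.75)^0.400 = 536 K; V₂ = 8.02 L.
ΔU = nCvΔT = 3.40×12.5×(536−358) = 7560 J.
Q = 0 for an adiabatic process, so W = −ΔU = -7560 J.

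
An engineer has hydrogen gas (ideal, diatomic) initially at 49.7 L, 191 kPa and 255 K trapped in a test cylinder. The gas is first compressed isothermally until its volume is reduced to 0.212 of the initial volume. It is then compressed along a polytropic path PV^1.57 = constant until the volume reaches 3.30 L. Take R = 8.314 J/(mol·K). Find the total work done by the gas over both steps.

-30300 J

n = P₁V₁/(RT₁) = 191×49.7/(8.314×255) = 4.48 mol.
Step 1 — Isothermal: T stays 255 K; PV = const ⇒ V₂ = 10.5 L, P₂ = 901 kPa.
ΔU = 0 (ideal gas, T constant).
W = nRT ln(V₂/V₁) = 4.48×8.314×255×ln(0.212) = -14700 J.
Q = ΔU + W = -14700 J.
State after step 1: P = 901 kPa, V = 10.5 L, T = 255 K.
Step 2 — Polytropic n=1.57: T₂ = T₁(V₁/V₂)^(n−1) = 255×(3.19)^0.57 = 494 K; P₂ = P₁(V₁/V₂)^n = 5580 kPa.
W = (P₁V₁−P₂V₂)/(n−1) = (901×10.5−5580×3.30)/0.57 = -15600 J.
ΔU = nCvΔT = 4.48×20.8×(494−255) = 22300 J.
Q = ΔU + W = 6640 J.
Net over both steps: W = -30300 J, Q = -8080 J, ΔU = 22300 J.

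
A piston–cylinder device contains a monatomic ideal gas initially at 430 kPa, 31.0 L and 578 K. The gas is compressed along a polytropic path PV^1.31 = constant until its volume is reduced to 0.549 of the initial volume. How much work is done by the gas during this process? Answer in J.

n = P₁V₁/(RT₁) = 430×31.0/(8.314×578) = 2.77 mol.
Polytropic n=1.31: T₂ = T₁(V₁/V₂)^(n−1) = 578×(1.82)^0.31 = 696 K; P₂ = P₁(V₁/V₂)^n = 943 kPa.
W = (P₁V₁−P₂V₂)/(n−1) = (430×31.0−943×17.0)/0.31 = -8780 J.

-8780 J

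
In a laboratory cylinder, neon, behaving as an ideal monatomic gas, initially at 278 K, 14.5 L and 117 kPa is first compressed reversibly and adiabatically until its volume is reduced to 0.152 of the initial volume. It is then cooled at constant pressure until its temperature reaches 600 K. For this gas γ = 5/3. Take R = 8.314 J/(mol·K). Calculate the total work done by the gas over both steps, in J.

-8690 J

n = P₁V₁/(RT₁) = 117×14.5/(8.314×278) = 0.734 mol.
Step 1 — Adiabatic: TV^(γ−1) = const ⇒ T₂ = 278×(6.58)^0.667 = 976 K; PV^γ = const ⇒ P₂ = 2700 kPa.
ΔU = nCvΔT = 0.734×12.5×(976−278) = 6390 J.
Q = 0 for an adiabatic process, so W = −ΔU = -6390 J.
State after step 1: P = 2700 kPa, V = 2.20 L, T = 976 K.
Step 2 — Isobaric: P stays 2700 kPa; V/T = const ⇒ T₂ = 600 K, V₂ = 1.35 L.
W = PΔV = 2700×(1.35−2.20) kPa·L = -2290 J.
ΔU = nCvΔT = 0.734×12.5×(600−976) = -3440 J.
Q = ΔU + W = nCpΔT = -5740 J.
Net over both steps: W = -8690 J, Q = -5740 J, ΔU = 2950 J.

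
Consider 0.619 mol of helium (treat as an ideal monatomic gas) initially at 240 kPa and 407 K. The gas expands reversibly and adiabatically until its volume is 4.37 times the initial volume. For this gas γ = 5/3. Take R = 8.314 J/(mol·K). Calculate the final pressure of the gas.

20.5 kPa

V₁ = nRT₁/P₁ = 0.619×8.314×407/240 = 8.73 L.
Adiabatic: TV^(γ−1) = const ⇒ T₂ = 407×(0.229)^0.667 = 152 K; PV^γ = const ⇒ P₂ = 20.5 kPa.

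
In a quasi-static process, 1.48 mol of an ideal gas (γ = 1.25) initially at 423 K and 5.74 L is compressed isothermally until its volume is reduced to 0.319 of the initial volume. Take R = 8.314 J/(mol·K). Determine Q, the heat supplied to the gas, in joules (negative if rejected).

P₁ = nRT₁/V₁ = 1.48×8.314×423/5.74 = 907 kPa.
Isothermal: T stays 423 K; PV = const ⇒ V₂ = 1.83 L, P₂ = 2840 kPa.
ΔU = 0 (ideal gas, T constant).
W = nRT ln(V₂/V₁) = 1.48×8.314×423×ln(0.319) = -5950 J.
Q = ΔU + W = -5950 J.

-5950 J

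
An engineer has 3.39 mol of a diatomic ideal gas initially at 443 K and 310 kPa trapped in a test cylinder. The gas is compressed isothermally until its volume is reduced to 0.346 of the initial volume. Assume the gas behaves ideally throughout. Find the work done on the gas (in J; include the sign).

13300 J

V₁ = nRT₁/P₁ = 3.39×8.314×443/310 = 40.3 L.
Isothermal: T stays 443 K; PV = const ⇒ V₂ = 13.9 L, P₂ = 896 kPa.
W = nRT ln(V₂/V₁) = 3.39×8.314×443×ln(0.346) = -13300 J.
Work done on the gas = −W_by = 13300 J.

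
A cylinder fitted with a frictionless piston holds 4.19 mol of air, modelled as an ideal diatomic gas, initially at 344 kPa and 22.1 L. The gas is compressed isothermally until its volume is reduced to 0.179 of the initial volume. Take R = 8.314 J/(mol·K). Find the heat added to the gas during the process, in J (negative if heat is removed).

T₁ = P₁V₁/(nR) = 344×22.1/(4.19×8.314) = 218 K.
Isothermal: T stays 218 K; PV = const ⇒ V₂ = 3.96 L, P₂ = 1920 kPa.
ΔU = 0 (ideal gas, T constant).
W = nRT ln(V₂/V₁) = 4.19×8.314×218×ln(0.179) = -13100 J.
Q = ΔU + W = -13100 J.

-13100 J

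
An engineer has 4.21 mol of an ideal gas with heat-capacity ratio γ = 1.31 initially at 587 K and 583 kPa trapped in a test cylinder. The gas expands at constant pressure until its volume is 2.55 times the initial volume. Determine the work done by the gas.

V₁ = nRT₁/P₁ = 4.21×8.314×587/583 = 35.2 L.
Isobaric: P stays 583 kPa; V/T = const ⇒ T₂ = 1500 K, V₂ = 89.9 L.
W = PΔV = 583×(89.9−35.2) kPa·L = 31800 J.

31800 J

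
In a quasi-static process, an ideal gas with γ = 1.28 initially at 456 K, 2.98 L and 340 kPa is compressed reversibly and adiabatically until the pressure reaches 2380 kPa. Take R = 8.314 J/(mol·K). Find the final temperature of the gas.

698 K

Adiabatic: T₂/T₁ = (P₂/P₁)^((γ−1)/γ) ⇒ T₂ = 456×(7.00)^0.219 = 698 K; V₂ = 0.652 L.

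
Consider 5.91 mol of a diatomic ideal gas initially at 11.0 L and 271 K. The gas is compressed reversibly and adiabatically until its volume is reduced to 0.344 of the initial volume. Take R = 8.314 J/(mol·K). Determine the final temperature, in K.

P₁ = nRT₁/V₁ = 5.91×8.314×271/11.0 = 1210 kPa.
Adiabatic: TV^(γ−1) = const ⇒ T₂ = 271×(2.91)^0.400 = 415 K; PV^γ = const ⇒ P₂ = 5390 kPa.

415 K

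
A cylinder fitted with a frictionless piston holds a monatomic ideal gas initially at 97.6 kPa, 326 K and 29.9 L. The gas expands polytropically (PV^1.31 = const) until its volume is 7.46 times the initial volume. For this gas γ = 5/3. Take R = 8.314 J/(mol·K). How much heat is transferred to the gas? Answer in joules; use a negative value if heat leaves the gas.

n = P₁V₁/(RT₁) = 97.6×29.9/(8.314×326) = 1.08 mol.
Polytropic n=1.31: T₂ = T₁(V₁/V₂)^(n−1) = 326×(0.134)^0.31 = 175 K; P₂ = P₁(V₁/V₂)^n = 7.02 kPa.
W = (P₁V₁−P₂V₂)/(n−1) = (97.6×29.9−7.02×223)/0.31 = 4360 J.
ΔU = nCvΔT = 1.08×12.5×(175−326) = -2030 J.
Q = ΔU + W = 2340 J.

2340 J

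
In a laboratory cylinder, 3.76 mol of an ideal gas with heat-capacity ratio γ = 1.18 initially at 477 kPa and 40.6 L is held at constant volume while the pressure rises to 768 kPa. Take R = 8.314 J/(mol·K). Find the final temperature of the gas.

997 K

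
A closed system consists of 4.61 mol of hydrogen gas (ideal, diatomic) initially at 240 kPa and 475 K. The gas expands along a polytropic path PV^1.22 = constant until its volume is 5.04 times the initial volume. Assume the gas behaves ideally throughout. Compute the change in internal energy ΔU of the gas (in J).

-13600 J

V₁ = nRT₁/P₁ = 4.61×8.314×475/240 = 75.9 L.
Polytropic n=1.22: T₂ = T₁(V₁/V₂)^(n−1) = 475×(0.198)^0.22 = 333 K; P₂ = P₁(V₁/V₂)^n = 33.4 kPa.
For an ideal gas ΔU = nCvΔT with Cv = (5/2)R = 20.8 J/(mol·K).
ΔU = 4.61×20.8×(333−475) = -13600 J.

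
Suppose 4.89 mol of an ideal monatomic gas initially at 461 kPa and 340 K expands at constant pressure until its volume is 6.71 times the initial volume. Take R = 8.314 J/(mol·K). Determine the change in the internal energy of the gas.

118000 J

V₁ = nRT₁/P₁ = 4.89×8.314×340/461 = 30.0 L.
Isobaric: P stays 461 kPa; V/T = const ⇒ T₂ = 2280 K, V₂ = 201 L.
For an ideal gas ΔU = nCvΔT with Cv = (3/2)R = 12.5 J/(mol·K).
ΔU = 4.89×12.5×(2280−340) = 118000 J.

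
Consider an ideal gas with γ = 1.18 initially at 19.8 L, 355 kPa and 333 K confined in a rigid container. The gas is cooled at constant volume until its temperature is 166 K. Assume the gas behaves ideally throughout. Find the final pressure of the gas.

Isochoric: V stays 19.8 L; P/T = const ⇒ T₂ = 166 K, P₂ = 177 kPa.

177 kPa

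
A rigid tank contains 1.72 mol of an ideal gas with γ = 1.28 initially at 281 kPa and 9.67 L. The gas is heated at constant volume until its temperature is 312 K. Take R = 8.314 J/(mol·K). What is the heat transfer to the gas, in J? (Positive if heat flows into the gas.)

T₁ = P₁V₁/(nR) = 281×9.67/(1.72×8.314) = 190 K.
Isochoric: V stays 9.67 L; P/T = const ⇒ T₂ = 312 K, P₂ = 461 kPa.
W = 0 (no volume change).
ΔU = nCvΔT = 1.72×29.7×(312−190) = 6230 J.
Q = ΔU = 6230 J.

6230 J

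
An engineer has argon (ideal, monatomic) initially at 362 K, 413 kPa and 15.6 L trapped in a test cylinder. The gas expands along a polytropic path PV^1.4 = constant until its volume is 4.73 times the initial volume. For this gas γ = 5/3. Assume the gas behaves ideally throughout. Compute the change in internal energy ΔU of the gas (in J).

-4470 J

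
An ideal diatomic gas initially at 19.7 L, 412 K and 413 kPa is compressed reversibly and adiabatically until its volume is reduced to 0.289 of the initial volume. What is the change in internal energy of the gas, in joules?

13100 J

n = P₁V₁/(RT₁) = 413×19.7/(8.314×412) = 2.38 mol.
Adiabatic: TV^(γ−1) = const ⇒ T₂ = 412×(3.46)^0.400 = 677 K; PV^γ = const ⇒ P₂ = 2350 kPa.
For an ideal gas ΔU = nCvΔT with Cv = (5/2)R = 20.8 J/(mol·K).
ΔU = 2.38×20.8×(677−412) = 13100 J.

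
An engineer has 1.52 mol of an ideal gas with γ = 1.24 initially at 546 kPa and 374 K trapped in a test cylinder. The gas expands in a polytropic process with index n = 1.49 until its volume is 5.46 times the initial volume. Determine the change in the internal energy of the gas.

-11100 J

V₁ = nRT₁/P₁ = 1.52×8.314×374/546 = 8.66 L.
Polytropic n=1.49: T₂ = T₁(V₁/V₂)^(n−1) = 374×(0.183)^0.49 = 163 K; P₂ = P₁(V₁/V₂)^n = 43.5 kPa.
For an ideal gas ΔU = nCvΔT with Cv = R/(γ−1) = 34.6 J/(mol·K).
ΔU = 1.52×34.6×(163−374) = -11100 J.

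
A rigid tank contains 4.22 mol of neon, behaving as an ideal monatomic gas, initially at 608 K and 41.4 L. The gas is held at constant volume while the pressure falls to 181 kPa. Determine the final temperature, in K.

P₁ = nRT₁/V₁ = 4.22×8.314×608/41.4 = 515 kPa.
Isochoric: V stays 41.4 L; P/T = const ⇒ T₂ = 214 K, P₂ = 181 kPa.

214 K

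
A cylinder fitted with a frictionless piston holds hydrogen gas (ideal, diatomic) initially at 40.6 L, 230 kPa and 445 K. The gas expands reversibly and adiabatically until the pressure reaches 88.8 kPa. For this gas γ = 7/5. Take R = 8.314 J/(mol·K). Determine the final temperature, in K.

339 K

Adiabatic: T₂/T₁ = (P₂/P₁)^((γ−1)/γ) ⇒ T₂ = 445×(0.386)^0.286 = 339 K; V₂ = 80.1 L.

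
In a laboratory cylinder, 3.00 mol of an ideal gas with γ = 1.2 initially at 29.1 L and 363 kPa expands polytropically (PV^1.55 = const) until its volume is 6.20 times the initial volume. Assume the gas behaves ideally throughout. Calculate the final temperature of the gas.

155 K

T₁ = P₁V₁/(nR) = 363×29.1/(3.00×8.314) = 424 K.
Polytropic n=1.55: T₂ = T₁(V₁/V₂)^(n−1) = 424×(0.161)^0.55 = 155 K; P₂ = P₁(V₁/V₂)^n = 21.5 kPa.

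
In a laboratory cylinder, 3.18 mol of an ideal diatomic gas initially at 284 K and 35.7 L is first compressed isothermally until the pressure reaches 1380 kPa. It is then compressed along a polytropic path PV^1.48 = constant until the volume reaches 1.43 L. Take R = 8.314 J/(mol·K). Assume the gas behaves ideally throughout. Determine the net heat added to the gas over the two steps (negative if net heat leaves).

-11300 J

P₁ = nRT₁/V₁ = 3.18×8.314×284/35.7 = 210 kPa.
Step 1 — Isothermal: T stays 284 K; PV = const ⇒ V₂ = 5.44 L, P₂ = 1380 kPa.
ΔU = 0 (ideal gas, T constant).
W = nRT ln(V₂/V₁) = 3.18×8.314×284×ln(0.152) = -14100 J.
Q = ΔU + W = -14100 J.
State after step 1: P = 1380 kPa, V = 5.44 L, T = 284 K.
Step 2 — Polytropic n=1.48: T₂ = T₁(V₁/V₂)^(n−1) = 284×(3.80)^0.48 = 539 K; P₂ = P₁(V₁/V₂)^n = 9970 kPa.
W = (P₁V₁−P₂V₂)/(n−1) = (1380×5.44−9970×1.43)/0.48 = -14100 J.
ΔU = nCvΔT = 3.18×20.8×(539−284) = 16900 J.
Q = ΔU + W = 2810 J.
Net over both steps: W = -28200 J, Q = -11300 J, ΔU = 16900 J.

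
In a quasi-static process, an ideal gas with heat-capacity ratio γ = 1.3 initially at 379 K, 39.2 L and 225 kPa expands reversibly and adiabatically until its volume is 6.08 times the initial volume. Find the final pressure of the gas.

21.5 kPa

Adiabatic: TV^(γ−1) = const ⇒ T₂ = 379×(0.164)^0.300 = 221 K; PV^γ = const ⇒ P₂ = 21.5 kPa.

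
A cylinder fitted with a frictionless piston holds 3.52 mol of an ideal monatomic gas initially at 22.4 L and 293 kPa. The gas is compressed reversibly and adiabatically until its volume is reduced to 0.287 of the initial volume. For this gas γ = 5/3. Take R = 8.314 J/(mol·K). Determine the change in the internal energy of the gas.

T₁ = P₁V₁/(nR) = 293×22.4/(3.52×8.314) = 224 K.
Adiabatic: TV^(γ−1) = const ⇒ T₂ = 224×(3.48)^0.667 = 515 K; PV^γ = const ⇒ P₂ = 2350 kPa.
For an ideal gas ΔU = nCvΔT with Cv = (3/2)R = 12.5 J/(mol·K).
ΔU = 3.52×12.5×(515−224) = 12800 J.

12800 J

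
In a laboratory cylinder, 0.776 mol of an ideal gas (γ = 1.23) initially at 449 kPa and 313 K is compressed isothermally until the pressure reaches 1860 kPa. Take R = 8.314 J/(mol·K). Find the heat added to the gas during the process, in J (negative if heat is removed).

-2870 J

V₁ = nRT₁/P₁ = 0.776×8.314×313/449 = 4.50 L.
Isothermal: T stays 313 K; PV = const ⇒ V₂ = 1.09 L, P₂ = 1860 kPa.
ΔU = 0 (ideal gas, T constant).
W = nRT ln(V₂/V₁) = 0.776×8.314×313×ln(0.241) = -2870 J.
Q = ΔU + W = -2870 J.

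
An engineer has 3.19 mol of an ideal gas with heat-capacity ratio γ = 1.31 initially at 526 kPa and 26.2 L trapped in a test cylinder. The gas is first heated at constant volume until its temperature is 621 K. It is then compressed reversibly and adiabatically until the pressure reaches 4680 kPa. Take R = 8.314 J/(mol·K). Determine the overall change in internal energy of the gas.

41000 J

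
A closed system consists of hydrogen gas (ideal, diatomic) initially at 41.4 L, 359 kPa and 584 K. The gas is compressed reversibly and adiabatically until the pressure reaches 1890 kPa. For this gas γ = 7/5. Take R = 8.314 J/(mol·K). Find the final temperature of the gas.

Adiabatic: T₂/T₁ = (P₂/P₁)^((γ−1)/γ) ⇒ T₂ = 584×(5.26)^0.286 = 939 K; V₂ = 12.6 L.

939 K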